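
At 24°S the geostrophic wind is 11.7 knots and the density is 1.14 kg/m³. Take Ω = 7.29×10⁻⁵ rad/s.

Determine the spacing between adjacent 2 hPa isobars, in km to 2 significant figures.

Coriolis parameter at 24°S:
f = 2Ω sin φ = 2 × 7.29×10⁻⁵ × sin 24° = 5.93×10⁻⁵ s⁻¹
Wind speed in SI: 11.7 knots = 6.02 m/s
Geostrophic balance rearranged: |∂P/∂n| = f ρ V_g
|∂P/∂n| = 5.93×10⁻⁵ × 1.14 × 6.02 = 4.07×10⁻⁴ Pa/m
Isobar spacing: Δn = ΔP/|∂P/∂n| = 200 Pa / 4.07×10⁻⁴ Pa/m = 491508 m ≈ 490 km

490 km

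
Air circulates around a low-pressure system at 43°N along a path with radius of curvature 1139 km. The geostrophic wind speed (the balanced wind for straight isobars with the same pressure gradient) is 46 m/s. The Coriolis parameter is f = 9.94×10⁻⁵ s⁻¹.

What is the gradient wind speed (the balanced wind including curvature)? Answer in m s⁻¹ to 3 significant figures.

Around a low, centrifugal force acts outward with Coriolis, so pressure-gradient force balances both:
(1/ρ)|∂P/∂n| = fV + V²/R  →  V² + fR·V − fR·V_g = 0
With fR = 9.94×10⁻⁵ × 1139×10³ m = 113 m/s:
V = [−fR + √((fR)² + 4 fR V_g)]/2 = [−113 + √(113² + 4×113×46)]/2 = 35.1 m/s
Subgeostrophic (V < V_g = 46 m/s), as expected around a low.

35.1 m s⁻¹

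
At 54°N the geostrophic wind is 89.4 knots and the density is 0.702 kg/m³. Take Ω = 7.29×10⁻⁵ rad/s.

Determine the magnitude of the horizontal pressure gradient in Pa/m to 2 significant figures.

Coriolis parameter at 54°N:
f = 2Ω sin φ = 2 × 7.29×10⁻⁵ × sin 54° = 1.18×10⁻⁴ s⁻¹
Wind speed in SI: 89.4 knots = 46.0 m/s
Geostrophic balance rearranged: |∂P/∂n| = f ρ V_g
|∂P/∂n| = 1.18×10⁻⁴ × 0.702 × 46.0 = 3.81×10⁻³ Pa/m

3.8×10⁻³ Pa/m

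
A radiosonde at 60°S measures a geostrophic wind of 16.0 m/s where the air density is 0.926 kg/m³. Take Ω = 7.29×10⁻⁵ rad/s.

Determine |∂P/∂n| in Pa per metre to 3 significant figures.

1.87×10⁻³ Pa/m

Coriolis parameter at 60°S:
f = 2Ω sin φ = 2 × 7.29×10⁻⁵ × sin 60° = 1.26×10⁻⁴ s⁻¹
Geostrophic balance rearranged: |∂P/∂n| = f ρ V_g
|∂P/∂n| = 1.26×10⁻⁴ × 0.926 × 16.0 = 1.87×10⁻³ Pa/m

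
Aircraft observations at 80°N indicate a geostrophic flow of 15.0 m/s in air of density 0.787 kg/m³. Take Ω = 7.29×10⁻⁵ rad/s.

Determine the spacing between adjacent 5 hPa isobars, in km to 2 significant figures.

Coriolis parameter at 80°N:
f = 2Ω sin φ = 2 × 7.29×10⁻⁵ × sin 80° = 1.44×10⁻⁴ s⁻¹
Geostrophic balance rearranged: |∂P/∂n| = f ρ V_g
|∂P/∂n| = 1.44×10⁻⁴ × 0.787 × 15.0 = 1.70×10⁻³ Pa/m
Isobar spacing: Δn = ΔP/|∂P/∂n| = 500 Pa / 1.70×10⁻³ Pa/m = 294982 m ≈ 290 km

290 km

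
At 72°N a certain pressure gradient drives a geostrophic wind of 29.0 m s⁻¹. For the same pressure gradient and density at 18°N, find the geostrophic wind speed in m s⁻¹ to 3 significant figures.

With the same pressure gradient and density, V_g ∝ 1/f ∝ 1/sin φ.
V₂ = V₁ · sin φ₁ / sin φ₂ = 29.0 × sin 72° / sin 18°
V₂ = 29.0 × 0.9511/0.3090 = 89.3 m s⁻¹

89.3 m s⁻¹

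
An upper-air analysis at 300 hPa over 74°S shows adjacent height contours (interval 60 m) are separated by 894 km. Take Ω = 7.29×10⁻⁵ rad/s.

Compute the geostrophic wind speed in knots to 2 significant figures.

9.1 knots

Coriolis parameter at 74°S:
f = 2Ω sin φ = 2 × 7.29×10⁻⁵ × sin 74° = 1.40×10⁻⁴ s⁻¹
Height gradient: |∂Z/∂n| = 60 m / 894000 m = 6.71×10⁻⁵
On a pressure surface, geostrophic balance gives V_g = (g/f)|∂Z/∂n|:
V_g = 9.81 × 6.71×10⁻⁵ / 1.40×10⁻⁴ = 4.70 m/s
Converting: 4.70 m/s × 1.944 = 9.1 knots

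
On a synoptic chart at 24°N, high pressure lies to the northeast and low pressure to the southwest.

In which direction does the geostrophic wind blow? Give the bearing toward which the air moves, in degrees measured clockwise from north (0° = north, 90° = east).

315°

The pressure-gradient force points toward the southwest (bearing 225°).
Geostrophic balance: in the Northern Hemisphere the Coriolis force deflects motion to the right, so the geostrophic wind blows 90° to the right of the pressure-gradient force (low pressure on the left).
Rotating 225° by 90° clockwise gives 315° — the wind blows toward the northwest.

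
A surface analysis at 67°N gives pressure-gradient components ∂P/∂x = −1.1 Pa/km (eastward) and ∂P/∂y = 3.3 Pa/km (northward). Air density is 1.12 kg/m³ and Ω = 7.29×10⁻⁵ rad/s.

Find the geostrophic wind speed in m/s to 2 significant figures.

23 m/s

Coriolis parameter at 67°N:
f = 2Ω sin φ = 2 × 7.29×10⁻⁵ × sin 67° = 1.34×10⁻⁴ s⁻¹
Component geostrophic relations (x east, y north):
u_g = −(1/(fρ)) ∂P/∂y,  v_g = (1/(fρ)) ∂P/∂x
u_g = −(3.3×10⁻³)/(1.34×10⁻⁴ × 1.12) = −22.0 m/s;  v_g = (−1.1×10⁻³)/(1.34×10⁻⁴ × 1.12) = −7.32 m/s
|V_g| = √(u_g² + v_g²) = 23.1 m/s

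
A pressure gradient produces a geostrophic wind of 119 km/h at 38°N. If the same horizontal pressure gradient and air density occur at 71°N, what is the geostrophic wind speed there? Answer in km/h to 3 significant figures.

77.5 km/h

With the same pressure gradient and density, V_g ∝ 1/f ∝ 1/sin φ.
V₂ = V₁ · sin φ₁ / sin φ₂ = 119 × sin 38° / sin 71°
V₂ = 119 × 0.6157/0.9455 = 77.5 km/h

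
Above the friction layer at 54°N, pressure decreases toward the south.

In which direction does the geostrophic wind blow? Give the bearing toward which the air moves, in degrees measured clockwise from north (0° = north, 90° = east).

The pressure-gradient force points toward the south (bearing 180°).
Geostrophic balance: in the Northern Hemisphere the Coriolis force deflects motion to the right, so the geostrophic wind blows 90° to the right of the pressure-gradient force (low pressure on the left).
Rotating 180° by 90° clockwise gives 270° — the wind blows toward the west.

270°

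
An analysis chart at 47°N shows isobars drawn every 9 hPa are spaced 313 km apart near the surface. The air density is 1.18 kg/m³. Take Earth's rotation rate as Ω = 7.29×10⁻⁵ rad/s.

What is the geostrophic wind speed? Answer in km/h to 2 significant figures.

Coriolis parameter at 47°N:
f = 2Ω sin φ = 2 × 7.29×10⁻⁵ × sin 47° = 1.07×10⁻⁴ s⁻¹
Pressure gradient: |∂P/∂n| = 900 Pa / 313000 m = 2.88×10⁻³ Pa/m
Geostrophic balance (pressure-gradient force = Coriolis force):
V_g = (1/(fρ)) |∂P/∂n| = 2.88×10⁻³ / (1.07×10⁻⁴ × 1.18) = 22.9 m/s
Converting: 22.9 m/s × 3.6 = 82 km/h

82 km/h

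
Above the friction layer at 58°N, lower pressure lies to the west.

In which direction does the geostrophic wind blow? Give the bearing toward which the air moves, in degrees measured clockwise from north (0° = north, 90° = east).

The pressure-gradient force points toward the west (bearing 270°).
Geostrophic balance: in the Northern Hemisphere the Coriolis force deflects motion to the right, so the geostrophic wind blows 90° to the right of the pressure-gradient force (low pressure on the left).
Rotating 270° by 90° clockwise gives 000° — the wind blows toward the north.

000°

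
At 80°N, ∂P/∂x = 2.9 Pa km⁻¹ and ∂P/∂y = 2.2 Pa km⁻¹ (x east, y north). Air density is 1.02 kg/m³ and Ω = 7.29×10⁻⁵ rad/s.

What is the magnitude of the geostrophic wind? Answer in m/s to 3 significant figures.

24.9 m/s

Coriolis parameter at 80°N:
f = 2Ω sin φ = 2 × 7.29×10⁻⁵ × sin 80° = 1.44×10⁻⁴ s⁻¹
Component geostrophic relations (x east, y north):
u_g = −(1/(fρ)) ∂P/∂y,  v_g = (1/(fρ)) ∂P/∂x
u_g = −(2.2×10⁻³)/(1.44×10⁻⁴ × 1.02) = −15.0 m/s;  v_g = (2.9×10⁻³)/(1.44×10⁻⁴ × 1.02) = 19.8 m/s
|V_g| = √(u_g² + v_g²) = 24.9 m/s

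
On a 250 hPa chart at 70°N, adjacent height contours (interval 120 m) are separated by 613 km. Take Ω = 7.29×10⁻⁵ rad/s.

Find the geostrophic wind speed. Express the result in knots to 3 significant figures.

Coriolis parameter at 70°N:
f = 2Ω sin φ = 2 × 7.29×10⁻⁵ × sin 70° = 1.37×10⁻⁴ s⁻¹
Height gradient: |∂Z/∂n| = 120 m / 613000 m = 1.96×10⁻⁴
On a pressure surface, geostrophic balance gives V_g = (g/f)|∂Z/∂n|:
V_g = 9.81 × 1.96×10⁻⁴ / 1.37×10⁻⁴ = 14.0 m/s
Converting: 14.0 m/s × 1.944 = 27.2 knots

27.2 knots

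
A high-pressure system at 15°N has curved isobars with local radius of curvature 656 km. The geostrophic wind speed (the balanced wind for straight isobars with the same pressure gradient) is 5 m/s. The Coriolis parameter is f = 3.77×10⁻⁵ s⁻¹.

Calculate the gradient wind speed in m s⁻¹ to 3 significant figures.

Around a high, pressure-gradient force acts outward with centrifugal, so Coriolis balances both:
fV = (1/ρ)|∂P/∂n| + V²/R  →  V² − fR·V + fR·V_g = 0
With fR = 3.77×10⁻⁵ × 656×10³ m = 24.7 m/s:
V = [fR − √((fR)² − 4 fR V_g)]/2 = [24.7 − √(24.7² − 4×24.7×5)]/2 = 6.96 m/s
Supergeostrophic (V > V_g = 5 m/s), as expected around a high.

6.96 m s⁻¹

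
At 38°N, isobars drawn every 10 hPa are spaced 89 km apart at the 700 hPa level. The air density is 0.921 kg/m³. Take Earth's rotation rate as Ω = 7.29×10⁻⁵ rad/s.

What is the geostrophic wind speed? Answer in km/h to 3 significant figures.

489 km/h

Coriolis parameter at 38°N:
f = 2Ω sin φ = 2 × 7.29×10⁻⁵ × sin 38° = 8.98×10⁻⁵ s⁻¹
Pressure gradient: |∂P/∂n| = 1000 Pa / 89000 m = 1.12×10⁻² Pa/m
Geostrophic balance (pressure-gradient force = Coriolis force):
V_g = (1/(fρ)) |∂P/∂n| = 1.12×10⁻² / (8.98×10⁻⁵ × 0.921) = 136 m/s
Converting: 136 m/s × 3.6 = 489 km/h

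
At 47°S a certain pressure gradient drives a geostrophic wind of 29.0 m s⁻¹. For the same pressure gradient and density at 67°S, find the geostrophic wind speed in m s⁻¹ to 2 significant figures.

With the same pressure gradient and density, V_g ∝ 1/f ∝ 1/sin φ.
V₂ = V₁ · sin φ₁ / sin φ₂ = 29.0 × sin 47° / sin 67°
V₂ = 29.0 × 0.7314/0.9205 = 23 m s⁻¹

23 m s⁻¹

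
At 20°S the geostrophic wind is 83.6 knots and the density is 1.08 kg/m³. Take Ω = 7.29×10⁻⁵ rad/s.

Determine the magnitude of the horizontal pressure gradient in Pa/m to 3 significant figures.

2.32×10⁻³ Pa/m

Coriolis parameter at 20°S:
f = 2Ω sin φ = 2 × 7.29×10⁻⁵ × sin 20° = 4.99×10⁻⁵ s⁻¹
Wind speed in SI: 83.6 knots = 43.0 m/s
Geostrophic balance rearranged: |∂P/∂n| = f ρ V_g
|∂P/∂n| = 4.99×10⁻⁵ × 1.08 × 43.0 = 2.32×10⁻³ Pa/m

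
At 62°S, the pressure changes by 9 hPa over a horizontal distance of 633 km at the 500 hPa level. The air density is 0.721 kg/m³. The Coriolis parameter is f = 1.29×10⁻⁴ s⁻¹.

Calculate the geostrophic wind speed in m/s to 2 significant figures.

Pressure gradient: |∂P/∂n| = 900 Pa / 633000 m = 1.42×10⁻³ Pa/m
Geostrophic balance (pressure-gradient force = Coriolis force):
V_g = (1/(fρ)) |∂P/∂n| = 1.42×10⁻³ / (1.29×10⁻⁴ × 0.721) = 15.3 m/s

15 m/s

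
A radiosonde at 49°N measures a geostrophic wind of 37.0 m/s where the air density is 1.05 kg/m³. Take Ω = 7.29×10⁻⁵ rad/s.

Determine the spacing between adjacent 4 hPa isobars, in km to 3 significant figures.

Coriolis parameter at 49°N:
f = 2Ω sin φ = 2 × 7.29×10⁻⁵ × sin 49° = 1.10×10⁻⁴ s⁻¹
Geostrophic balance rearranged: |∂P/∂n| = f ρ V_g
|∂P/∂n| = 1.10×10⁻⁴ × 1.05 × 37.0 = 4.27×10⁻³ Pa/m
Isobar spacing: Δn = ΔP/|∂P/∂n| = 400 Pa / 4.27×10⁻³ Pa/m = 93569 m ≈ 93.6 km

93.6 km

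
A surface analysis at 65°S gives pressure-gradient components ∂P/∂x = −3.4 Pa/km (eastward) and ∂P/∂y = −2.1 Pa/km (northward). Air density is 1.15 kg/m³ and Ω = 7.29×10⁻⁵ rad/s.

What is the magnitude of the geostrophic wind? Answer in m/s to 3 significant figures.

Coriolis parameter at 65°S:
f = 2Ω sin φ = 2 × 7.29×10⁻⁵ × sin 65° = 1.32×10⁻⁴ s⁻¹
In the Southern Hemisphere f is negative: f = −1.32×10⁻⁴ s⁻¹.
Component geostrophic relations (x east, y north):
u_g = −(1/(fρ)) ∂P/∂y,  v_g = (1/(fρ)) ∂P/∂x
u_g = −(−2.1×10⁻³)/(−1.32×10⁻⁴ × 1.15) = −13.8 m/s;  v_g = (−3.4×10⁻³)/(−1.32×10⁻⁴ × 1.15) = 22.4 m/s
|V_g| = √(u_g² + v_g²) = 26.3 m/s

26.3 m/s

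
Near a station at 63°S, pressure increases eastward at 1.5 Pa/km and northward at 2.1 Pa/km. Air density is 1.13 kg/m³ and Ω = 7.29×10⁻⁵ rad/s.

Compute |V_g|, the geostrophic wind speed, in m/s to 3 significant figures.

17.6 m/s

Coriolis parameter at 63°S:
f = 2Ω sin φ = 2 × 7.29×10⁻⁵ × sin 63° = 1.30×10⁻⁴ s⁻¹
In the Southern Hemisphere f is negative: f = −1.30×10⁻⁴ s⁻¹.
Component geostrophic relations (x east, y north):
u_g = −(1/(fρ)) ∂P/∂y,  v_g = (1/(fρ)) ∂P/∂x
u_g = −(2.1×10⁻³)/(−1.30×10⁻⁴ × 1.13) = 14.3 m/s;  v_g = (1.5×10⁻³)/(−1.30×10⁻⁴ × 1.13) = −10.2 m/s
|V_g| = √(u_g² + v_g²) = 17.6 m/s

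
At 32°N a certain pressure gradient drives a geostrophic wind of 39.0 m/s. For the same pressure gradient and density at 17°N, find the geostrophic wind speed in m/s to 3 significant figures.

With the same pressure gradient and density, V_g ∝ 1/f ∝ 1/sin φ.
V₂ = V₁ · sin φ₁ / sin φ₂ = 39.0 × sin 32° / sin 17°
V₂ = 39.0 × 0.5299/0.2924 = 70.7 m/s

70.7 m/s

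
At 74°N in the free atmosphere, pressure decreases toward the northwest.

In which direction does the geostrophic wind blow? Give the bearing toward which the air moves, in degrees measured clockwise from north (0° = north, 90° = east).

045°

The pressure-gradient force points toward the northwest (bearing 315°).
Geostrophic balance: in the Northern Hemisphere the Coriolis force deflects motion to the right, so the geostrophic wind blows 90° to the right of the pressure-gradient force (low pressure on the left).
Rotating 315° by 90° clockwise gives 045° — the wind blows toward the northeast.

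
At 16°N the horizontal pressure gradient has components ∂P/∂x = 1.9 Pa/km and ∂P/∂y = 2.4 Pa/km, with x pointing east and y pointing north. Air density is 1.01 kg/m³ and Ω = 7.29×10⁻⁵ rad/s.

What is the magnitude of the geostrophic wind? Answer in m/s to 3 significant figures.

75.4 m/s

Coriolis parameter at 16°N:
f = 2Ω sin φ = 2 × 7.29×10⁻⁵ × sin 16° = 4.02×10⁻⁵ s⁻¹
Component geostrophic relations (x east, y north):
u_g = −(1/(fρ)) ∂P/∂y,  v_g = (1/(fρ)) ∂P/∂x
u_g = −(2.4×10⁻³)/(4.02×10⁻⁵ × 1.01) = −59.1 m/s;  v_g = (1.9×10⁻³)/(4.02×10⁻⁵ × 1.01) = 46.8 m/s
|V_g| = √(u_g² + v_g²) = 75.4 m/s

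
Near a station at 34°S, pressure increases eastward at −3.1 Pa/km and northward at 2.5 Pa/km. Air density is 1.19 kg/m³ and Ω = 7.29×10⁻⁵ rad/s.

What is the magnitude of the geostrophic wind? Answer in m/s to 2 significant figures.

Coriolis parameter at 34°S:
f = 2Ω sin φ = 2 × 7.29×10⁻⁵ × sin 34° = 8.15×10⁻⁵ s⁻¹
In the Southern Hemisphere f is negative: f = −8.15×10⁻⁵ s⁻¹.
Component geostrophic relations (x east, y north):
u_g = −(1/(fρ)) ∂P/∂y,  v_g = (1/(fρ)) ∂P/∂x
u_g = −(2.5×10⁻³)/(−8.15×10⁻⁵ × 1.19) = 25.8 m/s;  v_g = (−3.1×10⁻³)/(−8.15×10⁻⁵ × 1.19) = 32.0 m/s
|V_g| = √(u_g² + v_g²) = 41.0 m/s

41 m/s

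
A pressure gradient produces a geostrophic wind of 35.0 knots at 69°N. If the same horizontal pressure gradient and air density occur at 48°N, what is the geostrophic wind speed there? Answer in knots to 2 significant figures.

44 knots

With the same pressure gradient and density, V_g ∝ 1/f ∝ 1/sin φ.
V₂ = V₁ · sin φ₁ / sin φ₂ = 35.0 × sin 69° / sin 48°
V₂ = 35.0 × 0.9336/0.7431 = 44 knots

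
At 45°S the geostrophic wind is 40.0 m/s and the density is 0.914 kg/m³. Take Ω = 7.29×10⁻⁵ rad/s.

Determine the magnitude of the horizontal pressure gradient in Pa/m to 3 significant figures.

3.77×10⁻³ Pa/m

Coriolis parameter at 45°S:
f = 2Ω sin φ = 2 × 7.29×10⁻⁵ × sin 45° = 1.03×10⁻⁴ s⁻¹
Geostrophic balance rearranged: |∂P/∂n| = f ρ V_g
|∂P/∂n| = 1.03×10⁻⁴ × 0.914 × 40.0 = 3.77×10⁻³ Pa/m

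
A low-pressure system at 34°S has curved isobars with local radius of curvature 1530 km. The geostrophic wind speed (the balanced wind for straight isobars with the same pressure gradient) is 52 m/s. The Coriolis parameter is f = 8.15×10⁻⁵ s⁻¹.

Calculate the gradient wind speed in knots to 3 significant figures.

Around a low, centrifugal force acts outward with Coriolis, so pressure-gradient force balances both:
(1/ρ)|∂P/∂n| = fV + V²/R  →  V² + fR·V − fR·V_g = 0
With fR = 8.15×10⁻⁵ × 1530×10³ m = 125 m/s:
V = [−fR + √((fR)² + 4 fR V_g)]/2 = [−125 + √(125² + 4×125×52)]/2 = 39.5 m/s
Subgeostrophic (V < V_g = 52 m/s), as expected around a low.
Converting: 39.5 m/s × 1.944 = 76.8 knots

76.8 knots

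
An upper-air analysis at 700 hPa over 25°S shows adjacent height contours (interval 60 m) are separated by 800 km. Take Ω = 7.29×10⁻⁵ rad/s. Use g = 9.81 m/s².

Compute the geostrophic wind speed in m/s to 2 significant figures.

12 m/s

Coriolis parameter at 25°S:
f = 2Ω sin φ = 2 × 7.29×10⁻⁵ × sin 25° = 6.16×10⁻⁵ s⁻¹
Height gradient: |∂Z/∂n| = 60 m / 800000 m = 7.50×10⁻⁵
On a pressure surface, geostrophic balance gives V_g = (g/f)|∂Z/∂n|:
V_g = 9.81 × 7.50×10⁻⁵ / 6.16×10⁻⁵ = 11.9 m/s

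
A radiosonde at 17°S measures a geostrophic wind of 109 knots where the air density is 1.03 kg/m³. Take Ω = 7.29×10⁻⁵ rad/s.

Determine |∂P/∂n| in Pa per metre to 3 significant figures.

Coriolis parameter at 17°S:
f = 2Ω sin φ = 2 × 7.29×10⁻⁵ × sin 17° = 4.26×10⁻⁵ s⁻¹
Wind speed in SI: 109 knots = 56.1 m/s
Geostrophic balance rearranged: |∂P/∂n| = f ρ V_g
|∂P/∂n| = 4.26×10⁻⁵ × 1.03 × 56.1 = 2.46×10⁻³ Pa/m

2.46×10⁻³ Pa/m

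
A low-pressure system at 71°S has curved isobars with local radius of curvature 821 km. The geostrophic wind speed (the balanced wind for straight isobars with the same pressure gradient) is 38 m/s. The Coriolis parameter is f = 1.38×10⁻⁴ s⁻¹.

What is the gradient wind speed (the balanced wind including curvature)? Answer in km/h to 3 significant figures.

108 km/h

Around a low, centrifugal force acts outward with Coriolis, so pressure-gradient force balances both:
(1/ρ)|∂P/∂n| = fV + V²/R  →  V² + fR·V − fR·V_g = 0
With fR = 1.38×10⁻⁴ × 821×10³ m = 113 m/s:
V = [−fR + √((fR)² + 4 fR V_g)]/2 = [−113 + √(113² + 4×113×38)]/2 = 30 m/s
Subgeostrophic (V < V_g = 38 m/s), as expected around a low.
Converting: 30 m/s × 3.6 = 108 km/h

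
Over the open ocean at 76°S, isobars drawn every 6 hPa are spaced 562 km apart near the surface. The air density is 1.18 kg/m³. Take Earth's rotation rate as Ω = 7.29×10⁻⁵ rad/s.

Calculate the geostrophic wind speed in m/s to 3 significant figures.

Coriolis parameter at 76°S:
f = 2Ω sin φ = 2 × 7.29×10⁻⁵ × sin 76° = 1.41×10⁻⁴ s⁻¹
Pressure gradient: |∂P/∂n| = 600 Pa / 562000 m = 1.07×10⁻³ Pa/m
Geostrophic balance (pressure-gradient force = Coriolis force):
V_g = (1/(fρ)) |∂P/∂n| = 1.07×10⁻³ / (1.41×10⁻⁴ × 1.18) = 6.40 m/s

6.40 m/s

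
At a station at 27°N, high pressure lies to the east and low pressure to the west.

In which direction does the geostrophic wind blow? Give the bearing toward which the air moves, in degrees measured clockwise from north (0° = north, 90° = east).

The pressure-gradient force points toward the west (bearing 270°).
Geostrophic balance: in the Northern Hemisphere the Coriolis force deflects motion to the right, so the geostrophic wind blows 90° to the right of the pressure-gradient force (low pressure on the left).
Rotating 270° by 90° clockwise gives 000° — the wind blows toward the north.

000°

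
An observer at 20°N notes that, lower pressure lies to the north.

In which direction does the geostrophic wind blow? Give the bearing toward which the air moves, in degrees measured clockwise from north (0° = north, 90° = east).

090°

The pressure-gradient force points toward the north (bearing 000°).
Geostrophic balance: in the Northern Hemisphere the Coriolis force deflects motion to the right, so the geostrophic wind blows 90° to the right of the pressure-gradient force (low pressure on the left).
Rotating 000° by 90° clockwise gives 090° — the wind blows toward the east.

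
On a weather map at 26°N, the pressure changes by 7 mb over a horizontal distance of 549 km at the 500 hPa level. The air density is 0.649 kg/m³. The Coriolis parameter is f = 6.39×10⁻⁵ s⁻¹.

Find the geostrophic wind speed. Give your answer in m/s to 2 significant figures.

Pressure gradient: |∂P/∂n| = 700 Pa / 549000 m = 1.28×10⁻³ Pa/m
Geostrophic balance (pressure-gradient force = Coriolis force):
V_g = (1/(fρ)) |∂P/∂n| = 1.28×10⁻³ / (6.39×10⁻⁵ × 0.649) = 30.7 m/s

31 m/s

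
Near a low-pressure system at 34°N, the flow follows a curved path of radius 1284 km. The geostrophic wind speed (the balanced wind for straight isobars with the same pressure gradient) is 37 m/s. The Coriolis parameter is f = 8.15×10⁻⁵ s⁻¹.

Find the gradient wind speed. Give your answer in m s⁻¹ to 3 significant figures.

Around a low, centrifugal force acts outward with Coriolis, so pressure-gradient force balances both:
(1/ρ)|∂P/∂n| = fV + V²/R  →  V² + fR·V − fR·V_g = 0
With fR = 8.15×10⁻⁵ × 1284×10³ m = 105 m/s:
V = [−fR + √((fR)² + 4 fR V_g)]/2 = [−105 + √(105² + 4×105×37)]/2 = 29 m/s
Subgeostrophic (V < V_g = 37 m/s), as expected around a low.

29.0 m s⁻¹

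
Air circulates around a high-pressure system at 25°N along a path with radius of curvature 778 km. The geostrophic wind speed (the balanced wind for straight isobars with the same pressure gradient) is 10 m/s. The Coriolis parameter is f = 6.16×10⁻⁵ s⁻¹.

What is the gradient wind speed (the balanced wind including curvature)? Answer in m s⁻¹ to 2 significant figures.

Around a high, pressure-gradient force acts outward with centrifugal, so Coriolis balances both:
fV = (1/ρ)|∂P/∂n| + V²/R  →  V² − fR·V + fR·V_g = 0
With fR = 6.16×10⁻⁵ × 778×10³ m = 47.9 m/s:
V = [fR − √((fR)² − 4 fR V_g)]/2 = [47.9 − √(47.9² − 4×47.9×10)]/2 = 14.2 m/s
Supergeostrophic (V > V_g = 10 m/s), as expected around a high.

14 m s⁻¹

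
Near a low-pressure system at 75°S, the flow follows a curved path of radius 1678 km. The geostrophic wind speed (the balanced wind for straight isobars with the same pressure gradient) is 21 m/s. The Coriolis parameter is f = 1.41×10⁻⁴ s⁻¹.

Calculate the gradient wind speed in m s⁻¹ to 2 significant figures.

Around a low, centrifugal force acts outward with Coriolis, so pressure-gradient force balances both:
(1/ρ)|∂P/∂n| = fV + V²/R  →  V² + fR·V − fR·V_g = 0
With fR = 1.41×10⁻⁴ × 1678×10³ m = 237 m/s:
V = [−fR + √((fR)² + 4 fR V_g)]/2 = [−237 + √(237² + 4×237×21)]/2 = 19.4 m/s
Subgeostrophic (V < V_g = 21 m/s), as expected around a low.

19 m s⁻¹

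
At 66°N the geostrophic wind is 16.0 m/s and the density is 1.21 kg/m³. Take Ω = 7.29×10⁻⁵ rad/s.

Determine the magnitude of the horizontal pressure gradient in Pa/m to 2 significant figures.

Coriolis parameter at 66°N:
f = 2Ω sin φ = 2 × 7.29×10⁻⁵ × sin 66° = 1.33×10⁻⁴ s⁻¹
Geostrophic balance rearranged: |∂P/∂n| = f ρ V_g
|∂P/∂n| = 1.33×10⁻⁴ × 1.21 × 16.0 = 2.58×10⁻³ Pa/m

2.6×10⁻³ Pa/m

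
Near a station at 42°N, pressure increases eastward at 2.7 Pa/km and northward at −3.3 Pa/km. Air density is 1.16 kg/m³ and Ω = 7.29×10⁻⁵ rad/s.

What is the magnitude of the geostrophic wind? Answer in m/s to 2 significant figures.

Coriolis parameter at 42°N:
f = 2Ω sin φ = 2 × 7.29×10⁻⁵ × sin 42° = 9.76×10⁻⁵ s⁻¹
Component geostrophic relations (x east, y north):
u_g = −(1/(fρ)) ∂P/∂y,  v_g = (1/(fρ)) ∂P/∂x
u_g = −(−3.3×10⁻³)/(9.76×10⁻⁵ × 1.16) = 29.2 m/s;  v_g = (2.7×10⁻³)/(9.76×10⁻⁵ × 1.16) = 23.9 m/s
|V_g| = √(u_g² + v_g²) = 37.7 m/s

38 m/s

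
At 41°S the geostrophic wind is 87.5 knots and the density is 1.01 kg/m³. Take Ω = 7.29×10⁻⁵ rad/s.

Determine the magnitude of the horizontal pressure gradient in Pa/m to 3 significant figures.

Coriolis parameter at 41°S:
f = 2Ω sin φ = 2 × 7.29×10⁻⁵ × sin 41° = 9.57×10⁻⁵ s⁻¹
Wind speed in SI: 87.5 knots = 45.0 m/s
Geostrophic balance rearranged: |∂P/∂n| = f ρ V_g
|∂P/∂n| = 9.57×10⁻⁵ × 1.01 × 45.0 = 4.35×10⁻³ Pa/m

4.35×10⁻³ Pa/m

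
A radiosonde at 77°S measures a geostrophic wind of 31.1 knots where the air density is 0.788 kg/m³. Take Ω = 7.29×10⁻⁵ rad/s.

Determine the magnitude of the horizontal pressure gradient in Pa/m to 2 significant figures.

Coriolis parameter at 77°S:
f = 2Ω sin φ = 2 × 7.29×10⁻⁵ × sin 77° = 1.42×10⁻⁴ s⁻¹
Wind speed in SI: 31.1 knots = 16.0 m/s
Geostrophic balance rearranged: |∂P/∂n| = f ρ V_g
|∂P/∂n| = 1.42×10⁻⁴ × 0.788 × 16.0 = 1.79×10⁻³ Pa/m

1.8×10⁻³ Pa/m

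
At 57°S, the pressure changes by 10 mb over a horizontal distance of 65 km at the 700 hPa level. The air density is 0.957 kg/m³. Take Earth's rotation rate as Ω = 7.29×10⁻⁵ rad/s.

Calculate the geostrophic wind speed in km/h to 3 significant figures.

Coriolis parameter at 57°S:
f = 2Ω sin φ = 2 × 7.29×10⁻⁵ × sin 57° = 1.22×10⁻⁴ s⁻¹
Pressure gradient: |∂P/∂n| = 1000 Pa / 65000 m = 1.54×10⁻² Pa/m
Geostrophic balance (pressure-gradient force = Coriolis force):
V_g = (1/(fρ)) |∂P/∂n| = 1.54×10⁻² / (1.22×10⁻⁴ × 0.957) = 131 m/s
Converting: 131 m/s × 3.6 = 473 km/h

473 km/h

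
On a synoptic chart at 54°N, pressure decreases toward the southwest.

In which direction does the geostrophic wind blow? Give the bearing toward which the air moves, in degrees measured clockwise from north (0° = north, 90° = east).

The pressure-gradient force points toward the southwest (bearing 225°).
Geostrophic balance: in the Northern Hemisphere the Coriolis force deflects motion to the right, so the geostrophic wind blows 90° to the right of the pressure-gradient force (low pressure on the left).
Rotating 225° by 90° clockwise gives 315° — the wind blows toward the northwest.

315°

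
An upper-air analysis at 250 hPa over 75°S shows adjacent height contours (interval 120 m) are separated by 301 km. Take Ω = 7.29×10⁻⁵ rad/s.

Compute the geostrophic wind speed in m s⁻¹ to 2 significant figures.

Coriolis parameter at 75°S:
f = 2Ω sin φ = 2 × 7.29×10⁻⁵ × sin 75° = 1.41×10⁻⁴ s⁻¹
Height gradient: |∂Z/∂n| = 120 m / 301000 m = 3.99×10⁻⁴
On a pressure surface, geostrophic balance gives V_g = (g/f)|∂Z/∂n|:
V_g = 9.81 × 3.99×10⁻⁴ / 1.41×10⁻⁴ = 27.8 m/s

28 m s⁻¹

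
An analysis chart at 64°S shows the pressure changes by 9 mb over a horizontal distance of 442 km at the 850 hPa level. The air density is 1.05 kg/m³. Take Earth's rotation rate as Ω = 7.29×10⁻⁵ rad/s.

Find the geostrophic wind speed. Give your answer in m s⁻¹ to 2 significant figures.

Coriolis parameter at 64°S:
f = 2Ω sin φ = 2 × 7.29×10⁻⁵ × sin 64° = 1.31×10⁻⁴ s⁻¹
Pressure gradient: |∂P/∂n| = 900 Pa / 442000 m = 2.04×10⁻³ Pa/m
Geostrophic balance (pressure-gradient force = Coriolis force):
V_g = (1/(fρ)) |∂P/∂n| = 2.04×10⁻³ / (1.31×10⁻⁴ × 1.05) = 14.8 m/s

15 m s⁻¹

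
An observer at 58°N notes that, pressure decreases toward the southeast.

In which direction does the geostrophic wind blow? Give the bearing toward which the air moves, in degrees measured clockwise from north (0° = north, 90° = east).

The pressure-gradient force points toward the southeast (bearing 135°).
Geostrophic balance: in the Northern Hemisphere the Coriolis force deflects motion to the right, so the geostrophic wind blows 90° to the right of the pressure-gradient force (low pressure on the left).
Rotating 135° by 90° clockwise gives 225° — the wind blows toward the southwest.

225°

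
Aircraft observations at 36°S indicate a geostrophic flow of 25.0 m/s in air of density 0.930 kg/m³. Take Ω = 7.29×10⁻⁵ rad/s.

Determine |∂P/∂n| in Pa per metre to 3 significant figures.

Coriolis parameter at 36°S:
f = 2Ω sin φ = 2 × 7.29×10⁻⁵ × sin 36° = 8.57×10⁻⁵ s⁻¹
Geostrophic balance rearranged: |∂P/∂n| = f ρ V_g
|∂P/∂n| = 8.57×10⁻⁵ × 0.930 × 25.0 = 1.99×10⁻³ Pa/m

1.99×10⁻³ Pa/m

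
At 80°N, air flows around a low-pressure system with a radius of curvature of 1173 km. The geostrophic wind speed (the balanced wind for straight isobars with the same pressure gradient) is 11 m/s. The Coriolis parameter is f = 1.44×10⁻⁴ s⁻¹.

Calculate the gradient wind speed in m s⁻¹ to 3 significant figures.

10.4 m s⁻¹

Around a low, centrifugal force acts outward with Coriolis, so pressure-gradient force balances both:
(1/ρ)|∂P/∂n| = fV + V²/R  →  V² + fR·V − fR·V_g = 0
With fR = 1.44×10⁻⁴ × 1173×10³ m = 169 m/s:
V = [−fR + √((fR)² + 4 fR V_g)]/2 = [−169 + √(169² + 4×169×11)]/2 = 10.4 m/s
Subgeostrophic (V < V_g = 11 m/s), as expected around a low.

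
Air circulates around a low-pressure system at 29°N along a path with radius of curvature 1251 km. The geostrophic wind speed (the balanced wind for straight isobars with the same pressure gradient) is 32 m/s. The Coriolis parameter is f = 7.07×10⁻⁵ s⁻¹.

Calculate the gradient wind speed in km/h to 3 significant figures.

89.8 km/h

Around a low, centrifugal force acts outward with Coriolis, so pressure-gradient force balances both:
(1/ρ)|∂P/∂n| = fV + V²/R  →  V² + fR·V − fR·V_g = 0
With fR = 7.07×10⁻⁵ × 1251×10³ m = 88.4 m/s:
V = [−fR + √((fR)² + 4 fR V_g)]/2 = [−88.4 + √(88.4² + 4×88.4×32)]/2 = 25 m/s
Subgeostrophic (V < V_g = 32 m/s), as expected around a low.
Converting: 25 m/s × 3.6 = 89.8 km/h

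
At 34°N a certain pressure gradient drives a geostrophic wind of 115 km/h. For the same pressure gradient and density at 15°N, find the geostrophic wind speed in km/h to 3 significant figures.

248 km/h

With the same pressure gradient and density, V_g ∝ 1/f ∝ 1/sin φ.
V₂ = V₁ · sin φ₁ / sin φ₂ = 115 × sin 34° / sin 15°
V₂ = 115 × 0.5592/0.2588 = 248 km/h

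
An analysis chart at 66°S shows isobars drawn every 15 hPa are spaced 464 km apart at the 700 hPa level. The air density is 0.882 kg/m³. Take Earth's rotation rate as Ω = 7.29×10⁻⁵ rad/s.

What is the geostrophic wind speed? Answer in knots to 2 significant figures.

Coriolis parameter at 66°S:
f = 2Ω sin φ = 2 × 7.29×10⁻⁵ × sin 66° = 1.33×10⁻⁴ s⁻¹
Pressure gradient: |∂P/∂n| = 1500 Pa / 464000 m = 3.23×10⁻³ Pa/m
Geostrophic balance (pressure-gradient force = Coriolis force):
V_g = (1/(fρ)) |∂P/∂n| = 3.23×10⁻³ / (1.33×10⁻⁴ × 0.882) = 27.5 m/s
Converting: 27.5 m/s × 1.944 = 53 knots

53 knots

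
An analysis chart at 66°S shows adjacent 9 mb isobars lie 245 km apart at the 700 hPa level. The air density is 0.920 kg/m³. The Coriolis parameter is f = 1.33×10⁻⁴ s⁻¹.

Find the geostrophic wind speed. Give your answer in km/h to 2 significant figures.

110 km/h

Pressure gradient: |∂P/∂n| = 900 Pa / 245000 m = 3.67×10⁻³ Pa/m
Geostrophic balance (pressure-gradient force = Coriolis force):
V_g = (1/(fρ)) |∂P/∂n| = 3.67×10⁻³ / (1.33×10⁻⁴ × 0.920) = 30.0 m/s
Converting: 30.0 m/s × 3.6 = 110 km/h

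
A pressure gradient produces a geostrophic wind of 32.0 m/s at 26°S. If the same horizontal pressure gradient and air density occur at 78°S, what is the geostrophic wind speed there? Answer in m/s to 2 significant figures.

14 m/s

With the same pressure gradient and density, V_g ∝ 1/f ∝ 1/sin φ.
V₂ = V₁ · sin φ₁ / sin φ₂ = 32.0 × sin 26° / sin 78°
V₂ = 32.0 × 0.4384/0.9781 = 14 m/s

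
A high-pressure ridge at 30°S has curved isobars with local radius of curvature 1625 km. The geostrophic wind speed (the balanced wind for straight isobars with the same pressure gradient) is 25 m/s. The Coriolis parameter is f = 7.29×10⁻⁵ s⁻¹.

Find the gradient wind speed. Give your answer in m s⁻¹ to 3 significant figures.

35.8 m s⁻¹

Around a high, pressure-gradient force acts outward with centrifugal, so Coriolis balances both:
fV = (1/ρ)|∂P/∂n| + V²/R  →  V² − fR·V + fR·V_g = 0
With fR = 7.29×10⁻⁵ × 1625×10³ m = 118 m/s:
V = [fR − √((fR)² − 4 fR V_g)]/2 = [118 − √(118² − 4×118×25)]/2 = 35.8 m/s
Supergeostrophic (V > V_g = 25 m/s), as expected around a high.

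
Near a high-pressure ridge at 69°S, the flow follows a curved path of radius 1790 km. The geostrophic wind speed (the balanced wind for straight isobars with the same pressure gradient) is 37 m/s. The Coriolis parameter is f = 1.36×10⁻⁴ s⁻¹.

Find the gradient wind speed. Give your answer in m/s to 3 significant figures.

Around a high, pressure-gradient force acts outward with centrifugal, so Coriolis balances both:
fV = (1/ρ)|∂P/∂n| + V²/R  →  V² − fR·V + fR·V_g = 0
With fR = 1.36×10⁻⁴ × 1790×10³ m = 243 m/s:
V = [fR − √((fR)² − 4 fR V_g)]/2 = [243 − √(243² − 4×243×37)]/2 = 45.5 m/s
Supergeostrophic (V > V_g = 37 m/s), as expected around a high.

45.5 m/s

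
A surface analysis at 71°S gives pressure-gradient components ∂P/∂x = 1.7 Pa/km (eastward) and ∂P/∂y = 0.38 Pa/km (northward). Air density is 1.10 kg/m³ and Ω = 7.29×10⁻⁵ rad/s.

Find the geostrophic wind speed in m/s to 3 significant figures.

11.5 m/s

Coriolis parameter at 71°S:
f = 2Ω sin φ = 2 × 7.29×10⁻⁵ × sin 71° = 1.38×10⁻⁴ s⁻¹
In the Southern Hemisphere f is negative: f = −1.38×10⁻⁴ s⁻¹.
Component geostrophic relations (x east, y north):
u_g = −(1/(fρ)) ∂P/∂y,  v_g = (1/(fρ)) ∂P/∂x
u_g = −(0.38×10⁻³)/(−1.38×10⁻⁴ × 1.10) = 2.51 m/s;  v_g = (1.7×10⁻³)/(−1.38×10⁻⁴ × 1.10) = −11.2 m/s
|V_g| = √(u_g² + v_g²) = 11.5 m/s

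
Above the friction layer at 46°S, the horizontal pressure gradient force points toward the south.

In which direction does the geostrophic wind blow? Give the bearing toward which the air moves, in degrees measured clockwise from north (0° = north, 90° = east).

090°

The pressure-gradient force points toward the south (bearing 180°).
Geostrophic balance: in the Southern Hemisphere the Coriolis force deflects motion to the left, so the geostrophic wind blows 90° to the left of the pressure-gradient force (low pressure on the right).
Rotating 180° by 90° counterclockwise gives 090° — the wind blows toward the east.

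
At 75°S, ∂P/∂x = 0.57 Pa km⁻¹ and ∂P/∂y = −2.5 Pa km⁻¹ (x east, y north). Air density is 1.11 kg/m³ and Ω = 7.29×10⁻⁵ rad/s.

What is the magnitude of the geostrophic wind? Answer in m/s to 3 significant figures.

16.4 m/s

Coriolis parameter at 75°S:
f = 2Ω sin φ = 2 × 7.29×10⁻⁵ × sin 75° = 1.41×10⁻⁴ s⁻¹
In the Southern Hemisphere f is negative: f = −1.41×10⁻⁴ s⁻¹.
Component geostrophic relations (x east, y north):
u_g = −(1/(fρ)) ∂P/∂y,  v_g = (1/(fρ)) ∂P/∂x
u_g = −(−2.5×10⁻³)/(−1.41×10⁻⁴ × 1.11) = −16.0 m/s;  v_g = (0.57×10⁻³)/(−1.41×10⁻⁴ × 1.11) = −3.65 m/s
|V_g| = √(u_g² + v_g²) = 16.4 m/s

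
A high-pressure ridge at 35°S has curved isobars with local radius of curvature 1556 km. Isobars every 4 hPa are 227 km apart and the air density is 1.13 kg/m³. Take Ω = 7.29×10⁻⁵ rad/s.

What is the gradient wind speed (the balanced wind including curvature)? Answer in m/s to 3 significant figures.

Coriolis parameter at 35°S:
f = 2Ω sin φ = 2 × 7.29×10⁻⁵ × sin 35° = 8.36×10⁻⁵ s⁻¹
Pressure gradient: |∂P/∂n| = 400 Pa / 227000 m = 1.76×10⁻³ Pa/m
Geostrophic speed: V_g = |∂P/∂n|/(fρ) = 1.76×10⁻³/(8.36×10⁻⁵ × 1.13) = 18.6 m/s
Around a high, pressure-gradient force acts outward with centrifugal, so Coriolis balances both:
fV = (1/ρ)|∂P/∂n| + V²/R  →  V² − fR·V + fR·V_g = 0
With fR = 8.36×10⁻⁵ × 1556×10³ m = 130 m/s:
V = [fR − √((fR)² − 4 fR V_g)]/2 = [130 − √(130² − 4×130×18.6)]/2 = 22.6 m/s
Supergeostrophic (V > V_g = 18.6 m/s), as expected around a high.

22.6 m/s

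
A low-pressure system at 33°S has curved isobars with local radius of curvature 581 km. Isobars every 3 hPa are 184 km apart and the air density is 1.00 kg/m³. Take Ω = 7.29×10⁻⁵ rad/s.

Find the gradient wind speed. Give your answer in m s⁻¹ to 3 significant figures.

15.4 m s⁻¹

Coriolis parameter at 33°S:
f = 2Ω sin φ = 2 × 7.29×10⁻⁵ × sin 33° = 7.94×10⁻⁵ s⁻¹
Pressure gradient: |∂P/∂n| = 300 Pa / 184000 m = 1.63×10⁻³ Pa/m
Geostrophic speed: V_g = |∂P/∂n|/(fρ) = 1.63×10⁻³/(7.94×10⁻⁵ × 1.00) = 20.5 m/s
Around a low, centrifugal force acts outward with Coriolis, so pressure-gradient force balances both:
(1/ρ)|∂P/∂n| = fV + V²/R  →  V² + fR·V − fR·V_g = 0
With fR = 7.94×10⁻⁵ × 581×10³ m = 46.1 m/s:
V = [−fR + √((fR)² + 4 fR V_g)]/2 = [−46.1 + √(46.1² + 4×46.1×20.5)]/2 = 15.4 m/s
Subgeostrophic (V < V_g = 20.5 m/s), as expected around a low.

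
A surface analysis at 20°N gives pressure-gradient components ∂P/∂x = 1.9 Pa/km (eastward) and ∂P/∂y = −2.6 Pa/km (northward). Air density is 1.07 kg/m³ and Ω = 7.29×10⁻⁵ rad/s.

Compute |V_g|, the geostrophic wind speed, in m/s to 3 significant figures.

60.4 m/s

Coriolis parameter at 20°N:
f = 2Ω sin φ = 2 × 7.29×10⁻⁵ × sin 20° = 4.99×10⁻⁵ s⁻¹
Component geostrophic relations (x east, y north):
u_g = −(1/(fρ)) ∂P/∂y,  v_g = (1/(fρ)) ∂P/∂x
u_g = −(−2.6×10⁻³)/(4.99×10⁻⁵ × 1.07) = 48.7 m/s;  v_g = (1.9×10⁻³)/(4.99×10⁻⁵ × 1.07) = 35.6 m/s
|V_g| = √(u_g² + v_g²) = 60.4 m/s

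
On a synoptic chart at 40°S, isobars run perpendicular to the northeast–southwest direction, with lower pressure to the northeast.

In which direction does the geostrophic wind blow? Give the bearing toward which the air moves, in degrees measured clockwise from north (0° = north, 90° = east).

The pressure-gradient force points toward the northeast (bearing 045°).
Geostrophic balance: in the Southern Hemisphere the Coriolis force deflects motion to the left, so the geostrophic wind blows 90° to the left of the pressure-gradient force (low pressure on the right).
Rotating 045° by 90° counterclockwise gives 315° — the wind blows toward the northwest.

315°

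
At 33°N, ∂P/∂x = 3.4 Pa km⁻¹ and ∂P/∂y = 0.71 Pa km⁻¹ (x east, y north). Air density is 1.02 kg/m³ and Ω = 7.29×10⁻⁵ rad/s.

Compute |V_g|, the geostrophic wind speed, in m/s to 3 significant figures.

Coriolis parameter at 33°N:
f = 2Ω sin φ = 2 × 7.29×10⁻⁵ × sin 33° = 7.94×10⁻⁵ s⁻¹
Component geostrophic relations (x east, y north):
u_g = −(1/(fρ)) ∂P/∂y,  v_g = (1/(fρ)) ∂P/∂x
u_g = −(0.71×10⁻³)/(7.94×10⁻⁵ × 1.02) = −8.77 m/s;  v_g = (3.4×10⁻³)/(7.94×10⁻⁵ × 1.02) = 42.0 m/s
|V_g| = √(u_g² + v_g²) = 42.9 m/s

42.9 m/s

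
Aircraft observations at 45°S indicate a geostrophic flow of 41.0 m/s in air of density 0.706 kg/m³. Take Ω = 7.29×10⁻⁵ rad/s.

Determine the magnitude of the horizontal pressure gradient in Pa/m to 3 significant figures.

2.98×10⁻³ Pa/m

Coriolis parameter at 45°S:
f = 2Ω sin φ = 2 × 7.29×10⁻⁵ × sin 45° = 1.03×10⁻⁴ s⁻¹
Geostrophic balance rearranged: |∂P/∂n| = f ρ V_g
|∂P/∂n| = 1.03×10⁻⁴ × 0.706 × 41.0 = 2.98×10⁻³ Pa/m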